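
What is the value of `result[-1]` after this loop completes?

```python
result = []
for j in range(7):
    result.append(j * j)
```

Let's trace through this code step by step.

Initialize: result = []
Entering loop: for j in range(7):
After iteration 1: j = 0, result = [0]
After iteration 2: j = 1, result = [0, 1]
After iteration 3: j = 2, result = [0, 1, 4]
After iteration 4: j = 3, result = [0, 1, 4, 9]
After iteration 5: j = 4, result = [0, 1, 4, 9, 16]
After iteration 6: j = 5, result = [0, 1, 4, 9, 16, 25]
After iteration 7: j = 6, result = [0, 1, 4, 9, 16, 25, 36]
Loop ends.
result[-1] = 36

Final answer: 36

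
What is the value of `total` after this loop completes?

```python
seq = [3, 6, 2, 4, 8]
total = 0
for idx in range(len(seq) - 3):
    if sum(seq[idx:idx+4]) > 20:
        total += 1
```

Let's trace through this code step by step.

Initialize: seq = [3, 6, 2, 4, 8]
Initialize: total = 0
Entering loop: for idx in range(len(seq) - 3):
After iteration 1: idx = 0, total = 0
After iteration 2: idx = 1, total = 0
Loop ends.

Final answer: 0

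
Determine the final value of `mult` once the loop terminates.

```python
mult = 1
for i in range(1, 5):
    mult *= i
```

Let's trace through this code step by step.

Initialize: mult = 1
Entering loop: for i in range(1, 5):
After iteration 1: i = 1, mult = 1
After iteration 2: i = 2, mult = 2
After iteration 3: i = 3, mult = 6
After iteration 4: i = 4, mult = 24
Loop ends.

Final answer: 24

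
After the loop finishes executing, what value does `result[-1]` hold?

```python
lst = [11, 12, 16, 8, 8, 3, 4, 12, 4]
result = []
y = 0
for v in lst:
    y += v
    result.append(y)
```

Let's trace through this code step by step.

Initialize: lst = [11, 12, 16, 8, 8, 3, 4, 12, 4]
Initialize: result = []
Initialize: y = 0
Entering loop: for v in lst:
After iteration 1: v = 11, result = [11], y = 11
After iteration 2: v = 12, result = [11, 23], y = 23
After iteration 3: v = 16, result = [11, 23, 39], y = 39
After iteration 4: v = 8, result = [11, 23, 39, 47], y = 47
After iteration 5: v = 8, result = [11, 23, 39, 47, 55], y = 55
After iteration 6: v = 3, result = [11, 23, 39, 47, 55, 58], y = 58
After iteration 7: v = 4, result = [11, 23, 39, 47, 55, 58, 62], y = 62
After iteration 8: v = 12, result = [11, 23, 39, 47, 55, 58, 62, 74], y = 74
After iteration 9: v = 4, result = [11, 23, 39, 47, 55, 58, 62, 74, 78], y = 78
Loop ends.
result[-1] = 78

Final answer: 78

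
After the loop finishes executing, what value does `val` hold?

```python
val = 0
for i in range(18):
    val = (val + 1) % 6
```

Let's trace through this code step by step.

Initialize: val = 0
Entering loop: for i in range(18):
After iteration 1: i = 0, val = 1
After iteration 2: i = 1, val = 2
After iteration 3: i = 2, val = 3
After iteration 4: i = 3, val = 4
After iteration 5: i = 4, val = 5
After iteration 6: i = 5, val = 0
After iteration 7: i = 6, val = 1
After iteration 8: i = 7, val = 2
After iteration 9: i = 8, val = 3
After iteration 10: i = 9, val = 4
After iteration 11: i = 10, val = 5
After iteration 12: i = 11, val = 0
After iteration 13: i = 12, val = 1
After iteration 14: i = 13, val = 2
After iteration 15: i = 14, val = 3
After iteration 16: i = 15, val = 4
After iteration 17: i = 16, val = 5
After iteration 18: i = 17, val = 0
Loop ends.

Final answer: 0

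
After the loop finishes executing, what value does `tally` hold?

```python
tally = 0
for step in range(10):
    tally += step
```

Let's trace through this code step by step.

Initialize: tally = 0
Entering loop: for step in range(10):
After iteration 1: step = 0, tally = 0
After iteration 2: step = 1, tally = 1
After iteration 3: step = 2, tally = 3
After iteration 4: step = 3, tally = 6
After iteration 5: step = 4, tally = 10
After iteration 6: step = 5, tally = 15
After iteration 7: step = 6, tally = 21
After iteration 8: step = 7, tally = 28
After iteration 9: step = 8, tally = 36
After iteration 10: step = 9, tally = 45
Loop ends.

Final answer: 45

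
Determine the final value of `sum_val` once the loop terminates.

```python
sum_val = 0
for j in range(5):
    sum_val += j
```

Let's trace through this code step by step.

Initialize: sum_val = 0
Entering loop: for j in range(5):
After iteration 1: j = 0, sum_val = 0
After iteration 2: j = 1, sum_val = 1
After iteration 3: j = 2, sum_val = 3
After iteration 4: j = 3, sum_val = 6
After iteration 5: j = 4, sum_val = 10
Loop ends.

Final answer: 10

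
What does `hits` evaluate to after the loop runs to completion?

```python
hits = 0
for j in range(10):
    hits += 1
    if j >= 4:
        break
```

Let's trace through this code step by step.

Initialize: hits = 0
Entering loop: for j in range(10):
After iteration 1: j = 0, hits = 1
After iteration 2: j = 1, hits = 2
After iteration 3: j = 2, hits = 3
After iteration 4: j = 3, hits = 4
After iteration 5: j = 4, hits = 5
Loop ends.

Final answer: 5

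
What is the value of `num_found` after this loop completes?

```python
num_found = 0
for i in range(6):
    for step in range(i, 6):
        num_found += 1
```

Let's trace through this code step by step.

Initialize: num_found = 0
Entering loop: for i in range(6):
After iteration 1: i = 0, num_found = 6
After iteration 2: i = 1, num_found = 11
After iteration 3: i = 2, num_found = 15
After iteration 4: i = 3, num_found = 18
After iteration 5: i = 4, num_found = 20
After iteration 6: i = 5, num_found = 21
Loop ends.

Final answer: 21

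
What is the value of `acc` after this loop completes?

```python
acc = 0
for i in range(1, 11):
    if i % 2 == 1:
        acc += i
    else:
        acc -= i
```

Let's trace through this code step by step.

Initialize: acc = 0
Entering loop: for i in range(1, 11):
After iteration 1: i = 1, acc = 1
After iteration 2: i = 2, acc = -1
After iteration 3: i = 3, acc = 2
After iteration 4: i = 4, acc = -2
After iteration 5: i = 5, acc = 3
After iteration 6: i = 6, acc = -3
After iteration 7: i = 7, acc = 4
After iteration 8: i = 8, acc = -4
After iteration 9: i = 9, acc = 5
After iteration 10: i = 10, acc = -5
Loop ends.

Final answer: -5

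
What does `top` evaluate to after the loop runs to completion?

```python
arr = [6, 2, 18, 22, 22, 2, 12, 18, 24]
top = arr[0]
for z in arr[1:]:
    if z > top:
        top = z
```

Let's trace through this code step by step.

Initialize: arr = [6, 2, 18, 22, 22, 2, 12, 18, 24]
Initialize: top = 6
Entering loop: for z in arr[1:]:
After iteration 1: z = 2, top = 6
After iteration 2: z = 18, top = 18
After iteration 3: z = 22, top = 22
After iteration 4: z = 22, top = 22
After iteration 5: z = 2, top = 22
After iteration 6: z = 12, top = 22
After iteration 7: z = 18, top = 22
After iteration 8: z = 24, top = 24
Loop ends.

Final answer: 24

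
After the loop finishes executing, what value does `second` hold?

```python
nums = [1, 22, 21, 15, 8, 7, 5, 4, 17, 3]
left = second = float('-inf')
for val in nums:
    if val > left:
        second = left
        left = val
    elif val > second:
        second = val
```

Let's trace through this code step by step.

Initialize: nums = [1, 22, 21, 15, 8, 7, 5, 4, 17, 3]
Initialize: left = -inf
Initialize: second = -inf
Entering loop: for val in nums:
After iteration 1: val = 1, left = 1, second = -inf
After iteration 2: val = 22, left = 22, second = 1
After iteration 3: val = 21, left = 22, second = 21
After iteration 4: val = 15, left = 22, second = 21
After iteration 5: val = 8, left = 22, second = 21
After iteration 6: val = 7, left = 22, second = 21
After iteration 7: val = 5, left = 22, second = 21
After iteration 8: val = 4, left = 22, second = 21
After iteration 9: val = 17, left = 22, second = 21
After iteration 10: val = 3, left = 22, second = 21
Loop ends.

Final answer: 21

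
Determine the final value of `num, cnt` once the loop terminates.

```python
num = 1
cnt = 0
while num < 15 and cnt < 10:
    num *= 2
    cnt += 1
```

Let's trace through this code step by step.

Initialize: num = 1
Initialize: cnt = 0
Entering loop: while num < 15 and cnt < 10:
After iteration 1: num = 2, cnt = 1
After iteration 2: num = 4, cnt = 2
After iteration 3: num = 8, cnt = 3
After iteration 4: num = 16, cnt = 4
Loop ends.

Final answer: 16, 4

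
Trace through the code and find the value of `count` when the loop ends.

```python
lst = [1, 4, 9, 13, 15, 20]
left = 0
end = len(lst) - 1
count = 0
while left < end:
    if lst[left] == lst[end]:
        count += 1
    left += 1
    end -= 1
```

Let's trace through this code step by step.

Initialize: lst = [1, 4, 9, 13, 15, 20]
Initialize: left = 0
Initialize: end = 5
Initialize: count = 0
Entering loop: while left < end:
After iteration 1: left = 1, end = 4, count = 0
After iteration 2: left = 2, end = 3, count = 0
After iteration 3: left = 3, end = 2, count = 0
Loop ends.

Final answer: 0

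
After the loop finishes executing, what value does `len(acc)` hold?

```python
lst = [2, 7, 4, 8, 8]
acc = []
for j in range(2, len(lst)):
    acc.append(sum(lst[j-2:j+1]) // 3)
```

Let's trace through this code step by step.

Initialize: lst = [2, 7, 4, 8, 8]
Initialize: acc = []
Entering loop: for j in range(2, len(lst)):
After iteration 1: j = 2, acc = [4]
After iteration 2: j = 3, acc = [4, 6]
After iteration 3: j = 4, acc = [4, 6, 6]
Loop ends.
len(acc) = 3

Final answer: 3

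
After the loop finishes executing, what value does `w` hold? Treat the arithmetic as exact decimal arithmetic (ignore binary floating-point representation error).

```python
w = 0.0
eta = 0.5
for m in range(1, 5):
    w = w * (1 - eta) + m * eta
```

Let's trace through this code step by step.

Initialize: w = 0.0
Initialize: eta = 0.5
Entering loop: for m in range(1, 5):
After iteration 1: m = 1, w = 0.5
After iteration 2: m = 2, w = 1.25
After iteration 3: m = 3, w = 2.125
After iteration 4: m = 4, w = 3.0625
Loop ends.

Final answer: 3.0625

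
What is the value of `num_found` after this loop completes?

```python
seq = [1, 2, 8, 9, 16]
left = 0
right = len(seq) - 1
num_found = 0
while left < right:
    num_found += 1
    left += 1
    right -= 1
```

Let's trace through this code step by step.

Initialize: seq = [1, 2, 8, 9, 16]
Initialize: left = 0
Initialize: right = 4
Initialize: num_found = 0
Entering loop: while left < right:
After iteration 1: left = 1, right = 3, num_found = 1
After iteration 2: left = 2, right = 2, num_found = 2
Loop ends.

Final answer: 2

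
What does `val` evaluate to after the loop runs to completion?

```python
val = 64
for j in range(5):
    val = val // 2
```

Let's trace through this code step by step.

Initialize: val = 64
Entering loop: for j in range(5):
After iteration 1: j = 0, val = 32
After iteration 2: j = 1, val = 16
After iteration 3: j = 2, val = 8
After iteration 4: j = 3, val = 4
After iteration 5: j = 4, val = 2
Loop ends.

Final answer: 2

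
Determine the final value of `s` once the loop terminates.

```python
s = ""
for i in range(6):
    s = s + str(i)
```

Let's trace through this code step by step.

Initialize: s = ''
Entering loop: for i in range(6):
After iteration 1: i = 0, s = '0'
After iteration 2: i = 1, s = '01'
After iteration 3: i = 2, s = '012'
After iteration 4: i = 3, s = '0123'
After iteration 5: i = 4, s = '01234'
After iteration 6: i = 5, s = '012345'
Loop ends.

Final answer: '012345'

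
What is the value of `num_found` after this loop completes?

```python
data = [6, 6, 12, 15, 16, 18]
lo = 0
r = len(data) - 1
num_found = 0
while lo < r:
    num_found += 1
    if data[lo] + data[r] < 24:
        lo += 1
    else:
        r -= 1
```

Let's trace through this code step by step.

Initialize: data = [6, 6, 12, 15, 16, 18]
Initialize: lo = 0
Initialize: r = 5
Initialize: num_found = 0
Entering loop: while lo < r:
After iteration 1: lo = 0, r = 4, num_found = 1
After iteration 2: lo = 1, r = 4, num_found = 2
After iteration 3: lo = 2, r = 4, num_found = 3
After iteration 4: lo = 2, r = 3, num_found = 4
After iteration 5: lo = 2, r = 2, num_found = 5
Loop ends.

Final answer: 5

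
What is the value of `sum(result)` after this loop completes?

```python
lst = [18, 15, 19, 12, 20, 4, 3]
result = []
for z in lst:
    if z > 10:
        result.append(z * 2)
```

Let's trace through this code step by step.

Initialize: lst = [18, 15, 19, 12, 20, 4, 3]
Initialize: result = []
Entering loop: for z in lst:
After iteration 1: z = 18, result = [36]
After iteration 2: z = 15, result = [36, 30]
After iteration 3: z = 19, result = [36, 30, 38]
After iteration 4: z = 12, result = [36, 30, 38, 24]
After iteration 5: z = 20, result = [36, 30, 38, 24, 40]
After iteration 6: z = 4, result = [36, 30, 38, 24, 40]
After iteration 7: z = 3, result = [36, 30, 38, 24, 40]
Loop ends.
sum(result) = 168

Final answer: 168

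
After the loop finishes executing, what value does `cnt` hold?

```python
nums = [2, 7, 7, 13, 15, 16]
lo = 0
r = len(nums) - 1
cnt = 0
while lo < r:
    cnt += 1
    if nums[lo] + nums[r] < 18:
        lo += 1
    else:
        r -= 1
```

Let's trace through this code step by step.

Initialize: nums = [2, 7, 7, 13, 15, 16]
Initialize: lo = 0
Initialize: r = 5
Initialize: cnt = 0
Entering loop: while lo < r:
After iteration 1: lo = 0, r = 4, cnt = 1
After iteration 2: lo = 1, r = 4, cnt = 2
After iteration 3: lo = 1, r = 3, cnt = 3
After iteration 4: lo = 1, r = 2, cnt = 4
After iteration 5: lo = 2, r = 2, cnt = 5
Loop ends.

Final answer: 5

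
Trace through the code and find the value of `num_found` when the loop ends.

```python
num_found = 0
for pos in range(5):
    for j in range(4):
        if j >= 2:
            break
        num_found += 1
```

Let's trace through this code step by step.

Initialize: num_found = 0
Entering loop: for pos in range(5):
After iteration 1: pos = 0, num_found = 2
After iteration 2: pos = 1, num_found = 4
After iteration 3: pos = 2, num_found = 6
After iteration 4: pos = 3, num_found = 8
After iteration 5: pos = 4, num_found = 10
Loop ends.

Final answer: 10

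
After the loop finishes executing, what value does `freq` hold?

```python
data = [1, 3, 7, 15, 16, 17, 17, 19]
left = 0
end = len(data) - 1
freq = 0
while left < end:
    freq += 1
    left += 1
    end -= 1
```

Let's trace through this code step by step.

Initialize: data = [1, 3, 7, 15, 16, 17, 17, 19]
Initialize: left = 0
Initialize: end = 7
Initialize: freq = 0
Entering loop: while left < end:
After iteration 1: left = 1, end = 6, freq = 1
After iteration 2: left = 2, end = 5, freq = 2
After iteration 3: left = 3, end = 4, freq = 3
After iteration 4: left = 4, end = 3, freq = 4
Loop ends.

Final answer: 4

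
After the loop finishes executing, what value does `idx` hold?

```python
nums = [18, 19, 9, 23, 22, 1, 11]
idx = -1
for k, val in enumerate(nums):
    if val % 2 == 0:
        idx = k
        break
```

Let's trace through this code step by step.

Initialize: nums = [18, 19, 9, 23, 22, 1, 11]
Initialize: idx = -1
Entering loop: for k, val in enumerate(nums):
After iteration 1: k = 0, val = 18, idx = 0
Loop ends.

Final answer: 0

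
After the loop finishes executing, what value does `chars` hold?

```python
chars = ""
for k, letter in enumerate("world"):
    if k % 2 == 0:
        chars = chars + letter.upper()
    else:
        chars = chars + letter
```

Let's trace through this code step by step.

Initialize: chars = ''
Entering loop: for k, letter in enumerate("world"):
After iteration 1: k = 0, letter = 'w', chars = 'W'
After iteration 2: k = 1, letter = 'o', chars = 'Wo'
After iteration 3: k = 2, letter = 'r', chars = 'WoR'
After iteration 4: k = 3, letter = 'l', chars = 'WoRl'
After iteration 5: k = 4, letter = 'd', chars = 'WoRlD'
Loop ends.

Final answer: 'WoRlD'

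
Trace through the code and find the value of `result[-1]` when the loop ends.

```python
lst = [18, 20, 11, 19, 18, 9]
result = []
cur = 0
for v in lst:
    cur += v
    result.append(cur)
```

Let's trace through this code step by step.

Initialize: lst = [18, 20, 11, 19, 18, 9]
Initialize: result = []
Initialize: cur = 0
Entering loop: for v in lst:
After iteration 1: v = 18, result = [18], cur = 18
After iteration 2: v = 20, result = [18, 38], cur = 38
After iteration 3: v = 11, result = [18, 38, 49], cur = 49
After iteration 4: v = 19, result = [18, 38, 49, 68], cur = 68
After iteration 5: v = 18, result = [18, 38, 49, 68, 86], cur = 86
After iteration 6: v = 9, result = [18, 38, 49, 68, 86, 95], cur = 95
Loop ends.
result[-1] = 95

Final answer: 95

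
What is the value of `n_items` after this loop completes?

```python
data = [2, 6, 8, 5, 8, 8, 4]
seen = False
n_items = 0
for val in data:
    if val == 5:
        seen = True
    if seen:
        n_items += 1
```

Let's trace through this code step by step.

Initialize: data = [2, 6, 8, 5, 8, 8, 4]
Initialize: seen = False
Initialize: n_items = 0
Entering loop: for val in data:
After iteration 1: val = 2, seen = False, n_items = 0
After iteration 2: val = 6, seen = False, n_items = 0
After iteration 3: val = 8, seen = False, n_items = 0
After iteration 4: val = 5, seen = True, n_items = 1
After iteration 5: val = 8, seen = True, n_items = 2
After iteration 6: val = 8, seen = True, n_items = 3
After iteration 7: val = 4, seen = True, n_items = 4
Loop ends.

Final answer: 4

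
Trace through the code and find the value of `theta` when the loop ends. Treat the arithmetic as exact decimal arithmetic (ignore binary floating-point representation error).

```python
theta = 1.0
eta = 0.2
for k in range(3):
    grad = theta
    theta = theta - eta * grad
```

Let's trace through this code step by step.

Initialize: theta = 1.0
Initialize: eta = 0.2
Entering loop: for k in range(3):
After iteration 1: k = 0, theta = 0.8, grad = 1.0
After iteration 2: k = 1, theta = 0.64, grad = 0.8
After iteration 3: k = 2, theta = 0.512, grad = 0.64
Loop ends.

Final answer: 0.512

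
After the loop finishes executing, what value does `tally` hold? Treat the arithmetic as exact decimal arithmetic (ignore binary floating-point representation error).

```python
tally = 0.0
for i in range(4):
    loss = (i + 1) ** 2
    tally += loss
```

Let's trace through this code step by step.

Initialize: tally = 0.0
Entering loop: for i in range(4):
After iteration 1: i = 0, tally = 1.0, loss = 1
After iteration 2: i = 1, tally = 5.0, loss = 4
After iteration 3: i = 2, tally = 14.0, loss = 9
After iteration 4: i = 3, tally = 30.0, loss = 16
Loop ends.

Final answer: 30.0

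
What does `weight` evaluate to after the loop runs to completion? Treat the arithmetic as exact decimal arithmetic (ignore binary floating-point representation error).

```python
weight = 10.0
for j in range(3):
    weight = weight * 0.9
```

Let's trace through this code step by step.

Initialize: weight = 10.0
Entering loop: for j in range(3):
After iteration 1: j = 0, weight = 9.0
After iteration 2: j = 1, weight = 8.1
After iteration 3: j = 2, weight = 7.29
Loop ends.

Final answer: 7.29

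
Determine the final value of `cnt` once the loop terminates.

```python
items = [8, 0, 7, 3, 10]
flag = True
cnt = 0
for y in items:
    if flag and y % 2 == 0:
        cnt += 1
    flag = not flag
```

Let's trace through this code step by step.

Initialize: items = [8, 0, 7, 3, 10]
Initialize: flag = True
Initialize: cnt = 0
Entering loop: for y in items:
After iteration 1: y = 8, flag = False, cnt = 1
After iteration 2: y = 0, flag = True, cnt = 1
After iteration 3: y = 7, flag = False, cnt = 1
After iteration 4: y = 3, flag = True, cnt = 1
After iteration 5: y = 10, flag = False, cnt = 2
Loop ends.

Final answer: 2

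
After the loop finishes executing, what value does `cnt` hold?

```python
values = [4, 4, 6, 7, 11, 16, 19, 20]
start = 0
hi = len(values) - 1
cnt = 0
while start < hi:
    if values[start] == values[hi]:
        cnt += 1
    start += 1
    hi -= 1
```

Let's trace through this code step by step.

Initialize: values = [4, 4, 6, 7, 11, 16, 19, 20]
Initialize: start = 0
Initialize: hi = 7
Initialize: cnt = 0
Entering loop: while start < hi:
After iteration 1: start = 1, hi = 6, cnt = 0
After iteration 2: start = 2, hi = 5, cnt = 0
After iteration 3: start = 3, hi = 4, cnt = 0
After iteration 4: start = 4, hi = 3, cnt = 0
Loop ends.

Final answer: 0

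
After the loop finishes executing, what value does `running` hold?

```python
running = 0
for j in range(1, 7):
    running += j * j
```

Let's trace through this code step by step.

Initialize: running = 0
Entering loop: for j in range(1, 7):
After iteration 1: j = 1, running = 1
After iteration 2: j = 2, running = 5
After iteration 3: j = 3, running = 14
After iteration 4: j = 4, running = 30
After iteration 5: j = 5, running = 55
After iteration 6: j = 6, running = 91
Loop ends.

Final answer: 91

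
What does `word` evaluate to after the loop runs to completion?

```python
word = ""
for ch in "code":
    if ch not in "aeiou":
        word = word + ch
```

Let's trace through this code step by step.

Initialize: word = ''
Entering loop: for ch in "code":
After iteration 1: ch = 'c', word = 'c'
After iteration 2: ch = 'o', word = 'c'
After iteration 3: ch = 'd', word = 'cd'
After iteration 4: ch = 'e', word = 'cd'
Loop ends.

Final answer: 'cd'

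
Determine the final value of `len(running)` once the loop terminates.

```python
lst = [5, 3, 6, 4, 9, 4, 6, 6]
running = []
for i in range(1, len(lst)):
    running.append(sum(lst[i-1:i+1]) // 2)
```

Let's trace through this code step by step.

Initialize: lst = [5, 3, 6, 4, 9, 4, 6, 6]
Initialize: running = []
Entering loop: for i in range(1, len(lst)):
After iteration 1: i = 1, running = [4]
After iteration 2: i = 2, running = [4, 4]
After iteration 3: i = 3, running = [4, 4, 5]
After iteration 4: i = 4, running = [4, 4, 5, 6]
After iteration 5: i = 5, running = [4, 4, 5, 6, 6]
After iteration 6: i = 6, running = [4, 4, 5, 6, 6, 5]
After iteration 7: i = 7, running = [4, 4, 5, 6, 6, 5, 6]
Loop ends.
len(running) = 7

Final answer: 7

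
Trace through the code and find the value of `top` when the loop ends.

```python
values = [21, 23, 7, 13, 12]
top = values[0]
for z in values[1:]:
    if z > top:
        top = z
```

Let's trace through this code step by step.

Initialize: values = [21, 23, 7, 13, 12]
Initialize: top = 21
Entering loop: for z in values[1:]:
After iteration 1: z = 23, top = 23
After iteration 2: z = 7, top = 23
After iteration 3: z = 13, top = 23
After iteration 4: z = 12, top = 23
Loop ends.

Final answer: 23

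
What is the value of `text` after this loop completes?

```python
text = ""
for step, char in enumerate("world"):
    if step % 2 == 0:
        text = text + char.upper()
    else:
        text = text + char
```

Let's trace through this code step by step.

Initialize: text = ''
Entering loop: for step, char in enumerate("world"):
After iteration 1: step = 0, char = 'w', text = 'W'
After iteration 2: step = 1, char = 'o', text = 'Wo'
After iteration 3: step = 2, char = 'r', text = 'WoR'
After iteration 4: step = 3, char = 'l', text = 'WoRl'
After iteration 5: step = 4, char = 'd', text = 'WoRlD'
Loop ends.

Final answer: 'WoRlD'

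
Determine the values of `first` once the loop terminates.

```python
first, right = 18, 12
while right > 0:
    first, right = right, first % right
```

Let's trace through this code step by step.

Initialize: first = 18
Initialize: right = 12
Entering loop: while right > 0:
After iteration 1: first = 12, right = 6
After iteration 2: first = 6, right = 0
Loop ends.

Final answer: 6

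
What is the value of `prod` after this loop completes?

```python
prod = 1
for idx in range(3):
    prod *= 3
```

Let's trace through this code step by step.

Initialize: prod = 1
Entering loop: for idx in range(3):
After iteration 1: idx = 0, prod = 3
After iteration 2: idx = 1, prod = 9
After iteration 3: idx = 2, prod = 27
Loop ends.

Final answer: 27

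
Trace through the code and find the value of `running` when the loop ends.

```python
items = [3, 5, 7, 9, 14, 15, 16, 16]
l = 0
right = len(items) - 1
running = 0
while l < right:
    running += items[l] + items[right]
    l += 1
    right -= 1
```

Let's trace through this code step by step.

Initialize: items = [3, 5, 7, 9, 14, 15, 16, 16]
Initialize: l = 0
Initialize: right = 7
Initialize: running = 0
Entering loop: while l < right:
After iteration 1: l = 1, right = 6, running = 19
After iteration 2: l = 2, right = 5, running = 40
After iteration 3: l = 3, right = 4, running = 62
After iteration 4: l = 4, right = 3, running = 85
Loop ends.

Final answer: 85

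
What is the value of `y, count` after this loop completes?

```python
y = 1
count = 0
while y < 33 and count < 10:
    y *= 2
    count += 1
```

Let's trace through this code step by step.

Initialize: y = 1
Initialize: count = 0
Entering loop: while y < 33 and count < 10:
After iteration 1: y = 2, count = 1
After iteration 2: y = 4, count = 2
After iteration 3: y = 8, count = 3
After iteration 4: y = 16, count = 4
After iteration 5: y = 32, count = 5
After iteration 6: y = 64, count = 6
Loop ends.

Final answer: 64, 6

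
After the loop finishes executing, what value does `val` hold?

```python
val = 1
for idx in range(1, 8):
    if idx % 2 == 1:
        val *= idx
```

Let's trace through this code step by step.

Initialize: val = 1
Entering loop: for idx in range(1, 8):
After iteration 1: idx = 1, val = 1
After iteration 2: idx = 2, val = 1
After iteration 3: idx = 3, val = 3
After iteration 4: idx = 4, val = 3
After iteration 5: idx = 5, val = 15
After iteration 6: idx = 6, val = 15
After iteration 7: idx = 7, val = 105
Loop ends.

Final answer: 105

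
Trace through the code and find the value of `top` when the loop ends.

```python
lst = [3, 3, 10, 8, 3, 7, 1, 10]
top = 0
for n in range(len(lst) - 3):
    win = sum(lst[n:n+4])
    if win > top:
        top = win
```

Let's trace through this code step by step.

Initialize: lst = [3, 3, 10, 8, 3, 7, 1, 10]
Initialize: top = 0
Entering loop: for n in range(len(lst) - 3):
After iteration 1: n = 0, top = 24, win = 24
After iteration 2: n = 1, top = 24, win = 24
After iteration 3: n = 2, top = 28, win = 28
After iteration 4: n = 3, top = 28, win = 19
After iteration 5: n = 4, top = 28, win = 21
Loop ends.

Final answer: 28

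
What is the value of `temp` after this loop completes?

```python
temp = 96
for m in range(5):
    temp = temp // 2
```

Let's trace through this code step by step.

Initialize: temp = 96
Entering loop: for m in range(5):
After iteration 1: m = 0, temp = 48
After iteration 2: m = 1, temp = 24
After iteration 3: m = 2, temp = 12
After iteration 4: m = 3, temp = 6
After iteration 5: m = 4, temp = 3
Loop ends.

Final answer: 3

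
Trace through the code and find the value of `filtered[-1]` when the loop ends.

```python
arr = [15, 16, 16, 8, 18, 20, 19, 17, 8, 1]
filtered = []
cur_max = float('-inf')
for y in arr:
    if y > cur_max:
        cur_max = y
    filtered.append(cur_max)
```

Let's trace through this code step by step.

Initialize: arr = [15, 16, 16, 8, 18, 20, 19, 17, 8, 1]
Initialize: filtered = []
Initialize: cur_max = -inf
Entering loop: for y in arr:
After iteration 1: y = 15, filtered = [15], cur_max = 15
After iteration 2: y = 16, filtered = [15, 16], cur_max = 16
After iteration 3: y = 16, filtered = [15, 16, 16], cur_max = 16
After iteration 4: y = 8, filtered = [15, 16, 16, 16], cur_max = 16
After iteration 5: y = 18, filtered = [15, 16, 16, 16, 18], cur_max = 18
After iteration 6: y = 20, filtered = [15, 16, 16, 16, 18, 20], cur_max = 20
After iteration 7: y = 19, filtered = [15, 16, 16, 16, 18, 20, 20], cur_max = 20
After iteration 8: y = 17, filtered = [15, 16, 16, 16, 18, 20, 20, 20], cur_max = 20
After iteration 9: y = 8, filtered = [15, 16, 16, 16, 18, 20, 20, 20, 20], cur_max = 20
After iteration 10: y = 1, filtered = [15, 16, 16, 16, 18, 20, 20, 20, 20, 20], cur_max = 20
Loop ends.
filtered[-1] = 20

Final answer: 20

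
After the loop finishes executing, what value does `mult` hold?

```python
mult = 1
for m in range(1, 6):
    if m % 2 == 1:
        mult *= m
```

Let's trace through this code step by step.

Initialize: mult = 1
Entering loop: for m in range(1, 6):
After iteration 1: m = 1, mult = 1
After iteration 2: m = 2, mult = 1
After iteration 3: m = 3, mult = 3
After iteration 4: m = 4, mult = 3
After iteration 5: m = 5, mult = 15
Loop ends.

Final answer: 15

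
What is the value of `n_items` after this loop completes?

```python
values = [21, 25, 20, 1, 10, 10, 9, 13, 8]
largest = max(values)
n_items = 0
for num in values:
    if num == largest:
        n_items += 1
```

Let's trace through this code step by step.

Initialize: values = [21, 25, 20, 1, 10, 10, 9, 13, 8]
Initialize: largest = 25
Initialize: n_items = 0
Entering loop: for num in values:
After iteration 1: num = 21, n_items = 0
After iteration 2: num = 25, n_items = 1
After iteration 3: num = 20, n_items = 1
After iteration 4: num = 1, n_items = 1
After iteration 5: num = 10, n_items = 1
After iteration 6: num = 10, n_items = 1
After iteration 7: num = 9, n_items = 1
After iteration 8: num = 13, n_items = 1
After iteration 9: num = 8, n_items = 1
Loop ends.

Final answer: 1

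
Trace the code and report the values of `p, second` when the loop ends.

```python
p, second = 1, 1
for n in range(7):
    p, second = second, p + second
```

Let's trace through this code step by step.

Initialize: p = 1
Initialize: second = 1
Entering loop: for n in range(7):
After iteration 1: n = 0, p = 1, second = 2
After iteration 2: n = 1, p = 2, second = 3
After iteration 3: n = 2, p = 3, second = 5
After iteration 4: n = 3, p = 5, second = 8
After iteration 5: n = 4, p = 8, second = 13
After iteration 6: n = 5, p = 13, second = 21
After iteration 7: n = 6, p = 21, second = 34
Loop ends.

Final answer: 21, 34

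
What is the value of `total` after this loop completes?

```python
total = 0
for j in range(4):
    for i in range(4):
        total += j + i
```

Let's trace through this code step by step.

Initialize: total = 0
Entering loop: for j in range(4):
After iteration 1: j = 0, total = 6
After iteration 2: j = 1, total = 16
After iteration 3: j = 2, total = 30
After iteration 4: j = 3, total = 48
Loop ends.

Final answer: 48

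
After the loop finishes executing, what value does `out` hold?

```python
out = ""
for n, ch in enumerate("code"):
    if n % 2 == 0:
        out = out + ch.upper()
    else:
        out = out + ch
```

Let's trace through this code step by step.

Initialize: out = ''
Entering loop: for n, ch in enumerate("code"):
After iteration 1: n = 0, ch = 'c', out = 'C'
After iteration 2: n = 1, ch = 'o', out = 'Co'
After iteration 3: n = 2, ch = 'd', out = 'CoD'
After iteration 4: n = 3, ch = 'e', out = 'CoDe'
Loop ends.

Final answer: 'CoDe'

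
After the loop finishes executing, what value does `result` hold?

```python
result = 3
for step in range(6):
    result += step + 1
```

Let's trace through this code step by step.

Initialize: result = 3
Entering loop: for step in range(6):
After iteration 1: step = 0, result = 4
After iteration 2: step = 1, result = 6
After iteration 3: step = 2, result = 9
After iteration 4: step = 3, result = 13
After iteration 5: step = 4, result = 18
After iteration 6: step = 5, result = 24
Loop ends.

Final answer: 24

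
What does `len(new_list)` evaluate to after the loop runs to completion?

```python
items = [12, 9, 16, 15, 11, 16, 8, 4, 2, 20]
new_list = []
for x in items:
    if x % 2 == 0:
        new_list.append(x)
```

Let's trace through this code step by step.

Initialize: items = [12, 9, 16, 15, 11, 16, 8, 4, 2, 20]
Initialize: new_list = []
Entering loop: for x in items:
After iteration 1: x = 12, new_list = [12]
After iteration 2: x = 9, new_list = [12]
After iteration 3: x = 16, new_list = [12, 16]
After iteration 4: x = 15, new_list = [12, 16]
After iteration 5: x = 11, new_list = [12, 16]
After iteration 6: x = 16, new_list = [12, 16, 16]
After iteration 7: x = 8, new_list = [12, 16, 16, 8]
After iteration 8: x = 4, new_list = [12, 16, 16, 8, 4]
After iteration 9: x = 2, new_list = [12, 16, 16, 8, 4, 2]
After iteration 10: x = 20, new_list = [12, 16, 16, 8, 4, 2, 20]
Loop ends.
len(new_list) = 7

Final answer: 7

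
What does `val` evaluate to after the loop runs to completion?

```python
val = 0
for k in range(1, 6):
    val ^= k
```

Let's trace through this code step by step.

Initialize: val = 0
Entering loop: for k in range(1, 6):
After iteration 1: k = 1, val = 1
After iteration 2: k = 2, val = 3
After iteration 3: k = 3, val = 0
After iteration 4: k = 4, val = 4
After iteration 5: k = 5, val = 1
Loop ends.

Final answer: 1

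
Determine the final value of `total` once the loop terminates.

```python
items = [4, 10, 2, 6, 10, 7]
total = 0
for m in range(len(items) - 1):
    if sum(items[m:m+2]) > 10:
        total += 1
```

Let's trace through this code step by step.

Initialize: items = [4, 10, 2, 6, 10, 7]
Initialize: total = 0
Entering loop: for m in range(len(items) - 1):
After iteration 1: m = 0, total = 1
After iteration 2: m = 1, total = 2
After iteration 3: m = 2, total = 2
After iteration 4: m = 3, total = 3
After iteration 5: m = 4, total = 4
Loop ends.

Final answer: 4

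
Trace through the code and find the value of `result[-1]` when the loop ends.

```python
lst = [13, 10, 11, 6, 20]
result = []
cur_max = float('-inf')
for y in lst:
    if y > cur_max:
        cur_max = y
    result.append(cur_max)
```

Let's trace through this code step by step.

Initialize: lst = [13, 10, 11, 6, 20]
Initialize: result = []
Initialize: cur_max = -inf
Entering loop: for y in lst:
After iteration 1: y = 13, result = [13], cur_max = 13
After iteration 2: y = 10, result = [13, 13], cur_max = 13
After iteration 3: y = 11, result = [13, 13, 13], cur_max = 13
After iteration 4: y = 6, result = [13, 13, 13, 13], cur_max = 13
After iteration 5: y = 20, result = [13, 13, 13, 13, 20], cur_max = 20
Loop ends.
result[-1] = 20

Final answer: 20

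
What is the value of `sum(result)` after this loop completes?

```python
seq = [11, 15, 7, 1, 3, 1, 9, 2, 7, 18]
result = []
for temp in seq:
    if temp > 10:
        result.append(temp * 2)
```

Let's trace through this code step by step.

Initialize: seq = [11, 15, 7, 1, 3, 1, 9, 2, 7, 18]
Initialize: result = []
Entering loop: for temp in seq:
After iteration 1: temp = 11, result = [22]
After iteration 2: temp = 15, result = [22, 30]
After iteration 3: temp = 7, result = [22, 30]
After iteration 4: temp = 1, result = [22, 30]
After iteration 5: temp = 3, result = [22, 30]
After iteration 6: temp = 1, result = [22, 30]
After iteration 7: temp = 9, result = [22, 30]
After iteration 8: temp = 2, result = [22, 30]
After iteration 9: temp = 7, result = [22, 30]
After iteration 10: temp = 18, result = [22, 30, 36]
Loop ends.
sum(result) = 88

Final answer: 88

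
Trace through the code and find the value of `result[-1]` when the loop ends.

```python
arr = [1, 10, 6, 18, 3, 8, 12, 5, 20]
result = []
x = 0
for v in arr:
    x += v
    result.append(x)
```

Let's trace through this code step by step.

Initialize: arr = [1, 10, 6, 18, 3, 8, 12, 5, 20]
Initialize: result = []
Initialize: x = 0
Entering loop: for v in arr:
After iteration 1: v = 1, result = [1], x = 1
After iteration 2: v = 10, result = [1, 11], x = 11
After iteration 3: v = 6, result = [1, 11, 17], x = 17
After iteration 4: v = 18, result = [1, 11, 17, 35], x = 35
After iteration 5: v = 3, result = [1, 11, 17, 35, 38], x = 38
After iteration 6: v = 8, result = [1, 11, 17, 35, 38, 46], x = 46
After iteration 7: v = 12, result = [1, 11, 17, 35, 38, 46, 58], x = 58
After iteration 8: v = 5, result = [1, 11, 17, 35, 38, 46, 58, 63], x = 63
After iteration 9: v = 20, result = [1, 11, 17, 35, 38, 46, 58, 63, 83], x = 83
Loop ends.
result[-1] = 83

Final answer: 83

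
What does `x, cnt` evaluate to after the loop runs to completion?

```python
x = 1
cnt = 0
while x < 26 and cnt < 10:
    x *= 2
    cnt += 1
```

Let's trace through this code step by step.

Initialize: x = 1
Initialize: cnt = 0
Entering loop: while x < 26 and cnt < 10:
After iteration 1: x = 2, cnt = 1
After iteration 2: x = 4, cnt = 2
After iteration 3: x = 8, cnt = 3
After iteration 4: x = 16, cnt = 4
After iteration 5: x = 32, cnt = 5
Loop ends.

Final answer: 32, 5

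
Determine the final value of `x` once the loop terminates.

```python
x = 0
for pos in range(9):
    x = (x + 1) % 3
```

Let's trace through this code step by step.

Initialize: x = 0
Entering loop: for pos in range(9):
After iteration 1: pos = 0, x = 1
After iteration 2: pos = 1, x = 2
After iteration 3: pos = 2, x = 0
After iteration 4: pos = 3, x = 1
After iteration 5: pos = 4, x = 2
After iteration 6: pos = 5, x = 0
After iteration 7: pos = 6, x = 1
After iteration 8: pos = 7, x = 2
After iteration 9: pos = 8, x = 0
Loop ends.

Final answer: 0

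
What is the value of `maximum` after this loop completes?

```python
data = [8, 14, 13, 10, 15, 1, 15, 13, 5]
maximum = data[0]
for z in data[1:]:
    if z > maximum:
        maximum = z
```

Let's trace through this code step by step.

Initialize: data = [8, 14, 13, 10, 15, 1, 15, 13, 5]
Initialize: maximum = 8
Entering loop: for z in data[1:]:
After iteration 1: z = 14, maximum = 14
After iteration 2: z = 13, maximum = 14
After iteration 3: z = 10, maximum = 14
After iteration 4: z = 15, maximum = 15
After iteration 5: z = 1, maximum = 15
After iteration 6: z = 15, maximum = 15
After iteration 7: z = 13, maximum = 15
After iteration 8: z = 5, maximum = 15
Loop ends.

Final answer: 15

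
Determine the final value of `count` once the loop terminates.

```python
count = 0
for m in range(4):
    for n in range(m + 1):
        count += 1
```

Let's trace through this code step by step.

Initialize: count = 0
Entering loop: for m in range(4):
After iteration 1: m = 0, count = 1, n = 0
After iteration 2: m = 1, count = 3, n = 1
After iteration 3: m = 2, count = 6, n = 2
After iteration 4: m = 3, count = 10, n = 3
Loop ends.

Final answer: 10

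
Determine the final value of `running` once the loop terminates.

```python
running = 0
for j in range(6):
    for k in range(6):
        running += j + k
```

Let's trace through this code step by step.

Initialize: running = 0
Entering loop: for j in range(6):
After iteration 1: j = 0, running = 15
After iteration 2: j = 1, running = 36
After iteration 3: j = 2, running = 63
After iteration 4: j = 3, running = 96
After iteration 5: j = 4, running = 135
After iteration 6: j = 5, running = 180
Loop ends.

Final answer: 180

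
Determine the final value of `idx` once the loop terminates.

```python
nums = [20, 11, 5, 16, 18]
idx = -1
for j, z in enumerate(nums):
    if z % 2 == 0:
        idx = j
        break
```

Let's trace through this code step by step.

Initialize: nums = [20, 11, 5, 16, 18]
Initialize: idx = -1
Entering loop: for j, z in enumerate(nums):
After iteration 1: j = 0, z = 20, idx = 0
Loop ends.

Final answer: 0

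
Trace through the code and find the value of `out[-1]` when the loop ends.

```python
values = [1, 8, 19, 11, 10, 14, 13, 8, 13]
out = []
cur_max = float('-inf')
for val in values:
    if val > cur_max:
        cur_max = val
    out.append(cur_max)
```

Let's trace through this code step by step.

Initialize: values = [1, 8, 19, 11, 10, 14, 13, 8, 13]
Initialize: out = []
Initialize: cur_max = -inf
Entering loop: for val in values:
After iteration 1: val = 1, out = [1], cur_max = 1
After iteration 2: val = 8, out = [1, 8], cur_max = 8
After iteration 3: val = 19, out = [1, 8, 19], cur_max = 19
After iteration 4: val = 11, out = [1, 8, 19, 19], cur_max = 19
After iteration 5: val = 10, out = [1, 8, 19, 19, 19], cur_max = 19
After iteration 6: val = 14, out = [1, 8, 19, 19, 19, 19], cur_max = 19
After iteration 7: val = 13, out = [1, 8, 19, 19, 19, 19, 19], cur_max = 19
After iteration 8: val = 8, out = [1, 8, 19, 19, 19, 19, 19, 19], cur_max = 19
After iteration 9: val = 13, out = [1, 8, 19, 19, 19, 19, 19, 19, 19], cur_max = 19
Loop ends.
out[-1] = 19

Final answer: 19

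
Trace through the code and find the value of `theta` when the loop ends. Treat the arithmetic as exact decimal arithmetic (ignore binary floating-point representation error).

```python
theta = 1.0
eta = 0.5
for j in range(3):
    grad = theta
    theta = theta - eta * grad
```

Let's trace through this code step by step.

Initialize: theta = 1.0
Initialize: eta = 0.5
Entering loop: for j in range(3):
After iteration 1: j = 0, theta = 0.5, grad = 1.0
After iteration 2: j = 1, theta = 0.25, grad = 0.5
After iteration 3: j = 2, theta = 0.125, grad = 0.25
Loop ends.

Final answer: 0.125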